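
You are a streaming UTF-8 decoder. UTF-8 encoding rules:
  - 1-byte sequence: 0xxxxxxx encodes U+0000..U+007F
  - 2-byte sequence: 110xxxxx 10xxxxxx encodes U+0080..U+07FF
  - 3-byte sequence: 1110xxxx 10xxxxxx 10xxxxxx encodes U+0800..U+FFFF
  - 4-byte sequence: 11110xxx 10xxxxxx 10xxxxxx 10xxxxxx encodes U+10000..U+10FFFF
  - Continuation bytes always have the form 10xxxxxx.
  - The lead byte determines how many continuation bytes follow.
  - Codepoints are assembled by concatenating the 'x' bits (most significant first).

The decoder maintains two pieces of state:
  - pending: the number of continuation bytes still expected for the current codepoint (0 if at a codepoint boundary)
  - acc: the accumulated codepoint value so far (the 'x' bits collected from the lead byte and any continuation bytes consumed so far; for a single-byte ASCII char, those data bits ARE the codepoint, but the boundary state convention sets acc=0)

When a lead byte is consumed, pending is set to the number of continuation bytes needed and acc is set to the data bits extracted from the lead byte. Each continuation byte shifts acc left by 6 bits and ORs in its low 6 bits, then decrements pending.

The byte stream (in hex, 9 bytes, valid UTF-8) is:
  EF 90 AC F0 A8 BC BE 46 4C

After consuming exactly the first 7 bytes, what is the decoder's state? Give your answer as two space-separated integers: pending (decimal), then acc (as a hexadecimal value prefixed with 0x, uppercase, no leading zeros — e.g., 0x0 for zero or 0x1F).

Byte[0]=EF: 3-byte lead. pending=2, acc=0xF
Byte[1]=90: continuation. acc=(acc<<6)|0x10=0x3D0, pending=1
Byte[2]=AC: continuation. acc=(acc<<6)|0x2C=0xF42C, pending=0
Byte[3]=F0: 4-byte lead. pending=3, acc=0x0
Byte[4]=A8: continuation. acc=(acc<<6)|0x28=0x28, pending=2
Byte[5]=BC: continuation. acc=(acc<<6)|0x3C=0xA3C, pending=1
Byte[6]=BE: continuation. acc=(acc<<6)|0x3E=0x28F3E, pending=0

Answer: 0 0x28F3E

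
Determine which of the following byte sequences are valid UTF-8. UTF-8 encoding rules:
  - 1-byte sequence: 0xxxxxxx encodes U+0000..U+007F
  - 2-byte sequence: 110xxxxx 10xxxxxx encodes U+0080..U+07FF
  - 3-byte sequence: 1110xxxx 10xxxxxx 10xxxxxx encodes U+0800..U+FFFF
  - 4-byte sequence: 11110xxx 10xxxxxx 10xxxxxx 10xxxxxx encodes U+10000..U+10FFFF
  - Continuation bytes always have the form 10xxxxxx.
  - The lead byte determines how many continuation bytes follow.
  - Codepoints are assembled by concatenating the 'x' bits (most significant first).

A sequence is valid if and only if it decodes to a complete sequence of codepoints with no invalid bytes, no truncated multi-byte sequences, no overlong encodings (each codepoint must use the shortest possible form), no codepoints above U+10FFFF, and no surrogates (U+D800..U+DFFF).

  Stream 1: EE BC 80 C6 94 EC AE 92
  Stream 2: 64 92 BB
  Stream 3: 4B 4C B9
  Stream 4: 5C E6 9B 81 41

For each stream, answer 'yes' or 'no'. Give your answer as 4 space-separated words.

Answer: yes no no yes

Derivation:
Stream 1: decodes cleanly. VALID
Stream 2: error at byte offset 1. INVALID
Stream 3: error at byte offset 2. INVALID
Stream 4: decodes cleanly. VALID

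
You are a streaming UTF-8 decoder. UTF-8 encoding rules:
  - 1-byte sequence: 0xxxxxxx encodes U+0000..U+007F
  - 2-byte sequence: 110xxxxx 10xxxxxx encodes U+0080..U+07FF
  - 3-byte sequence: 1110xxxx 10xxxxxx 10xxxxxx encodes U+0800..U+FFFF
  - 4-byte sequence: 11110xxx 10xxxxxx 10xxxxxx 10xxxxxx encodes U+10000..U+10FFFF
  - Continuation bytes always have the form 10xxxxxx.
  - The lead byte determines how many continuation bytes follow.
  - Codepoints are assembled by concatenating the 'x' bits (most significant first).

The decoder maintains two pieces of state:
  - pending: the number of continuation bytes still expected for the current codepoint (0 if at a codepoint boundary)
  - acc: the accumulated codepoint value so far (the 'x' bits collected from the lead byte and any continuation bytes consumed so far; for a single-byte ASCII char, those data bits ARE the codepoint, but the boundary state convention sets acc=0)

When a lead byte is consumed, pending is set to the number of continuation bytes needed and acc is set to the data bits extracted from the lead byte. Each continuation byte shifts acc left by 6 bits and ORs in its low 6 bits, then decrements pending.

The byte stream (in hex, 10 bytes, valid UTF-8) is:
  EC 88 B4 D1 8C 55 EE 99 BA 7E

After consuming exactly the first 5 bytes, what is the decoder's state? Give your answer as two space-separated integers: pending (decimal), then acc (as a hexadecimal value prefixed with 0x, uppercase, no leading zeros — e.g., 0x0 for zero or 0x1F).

Byte[0]=EC: 3-byte lead. pending=2, acc=0xC
Byte[1]=88: continuation. acc=(acc<<6)|0x08=0x308, pending=1
Byte[2]=B4: continuation. acc=(acc<<6)|0x34=0xC234, pending=0
Byte[3]=D1: 2-byte lead. pending=1, acc=0x11
Byte[4]=8C: continuation. acc=(acc<<6)|0x0C=0x44C, pending=0

Answer: 0 0x44C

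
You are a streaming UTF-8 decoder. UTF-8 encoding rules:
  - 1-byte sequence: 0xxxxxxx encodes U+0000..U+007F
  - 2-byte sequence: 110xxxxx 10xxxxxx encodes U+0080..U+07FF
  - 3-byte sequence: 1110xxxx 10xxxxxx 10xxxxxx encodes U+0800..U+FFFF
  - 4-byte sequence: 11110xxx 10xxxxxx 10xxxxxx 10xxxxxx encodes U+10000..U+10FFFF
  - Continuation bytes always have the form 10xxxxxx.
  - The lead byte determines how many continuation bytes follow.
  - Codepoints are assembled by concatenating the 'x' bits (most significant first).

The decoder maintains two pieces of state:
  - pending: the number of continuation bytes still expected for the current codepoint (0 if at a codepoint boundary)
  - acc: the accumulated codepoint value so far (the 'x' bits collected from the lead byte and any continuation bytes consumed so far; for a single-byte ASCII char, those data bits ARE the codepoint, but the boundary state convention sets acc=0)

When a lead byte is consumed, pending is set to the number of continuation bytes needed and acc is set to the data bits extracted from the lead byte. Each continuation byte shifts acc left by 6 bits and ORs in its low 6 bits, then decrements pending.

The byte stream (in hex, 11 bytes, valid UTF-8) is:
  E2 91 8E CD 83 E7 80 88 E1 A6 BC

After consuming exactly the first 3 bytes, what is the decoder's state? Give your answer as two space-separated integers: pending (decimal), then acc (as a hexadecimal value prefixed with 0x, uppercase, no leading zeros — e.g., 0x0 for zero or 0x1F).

Answer: 0 0x244E

Derivation:
Byte[0]=E2: 3-byte lead. pending=2, acc=0x2
Byte[1]=91: continuation. acc=(acc<<6)|0x11=0x91, pending=1
Byte[2]=8E: continuation. acc=(acc<<6)|0x0E=0x244E, pending=0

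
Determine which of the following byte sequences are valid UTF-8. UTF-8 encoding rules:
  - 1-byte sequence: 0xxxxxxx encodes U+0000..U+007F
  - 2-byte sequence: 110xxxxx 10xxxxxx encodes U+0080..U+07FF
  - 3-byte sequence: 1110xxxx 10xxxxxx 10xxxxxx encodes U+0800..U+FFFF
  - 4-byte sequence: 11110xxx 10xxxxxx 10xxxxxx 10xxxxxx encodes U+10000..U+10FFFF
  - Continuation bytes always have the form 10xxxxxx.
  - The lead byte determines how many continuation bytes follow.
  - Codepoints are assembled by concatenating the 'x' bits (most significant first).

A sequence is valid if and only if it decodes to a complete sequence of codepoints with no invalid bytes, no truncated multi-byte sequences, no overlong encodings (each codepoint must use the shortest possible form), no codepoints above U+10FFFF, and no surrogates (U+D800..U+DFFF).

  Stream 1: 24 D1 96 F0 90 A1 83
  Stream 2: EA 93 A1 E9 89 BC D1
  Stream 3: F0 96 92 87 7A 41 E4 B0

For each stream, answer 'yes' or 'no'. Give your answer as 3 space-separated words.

Stream 1: decodes cleanly. VALID
Stream 2: error at byte offset 7. INVALID
Stream 3: error at byte offset 8. INVALID

Answer: yes no no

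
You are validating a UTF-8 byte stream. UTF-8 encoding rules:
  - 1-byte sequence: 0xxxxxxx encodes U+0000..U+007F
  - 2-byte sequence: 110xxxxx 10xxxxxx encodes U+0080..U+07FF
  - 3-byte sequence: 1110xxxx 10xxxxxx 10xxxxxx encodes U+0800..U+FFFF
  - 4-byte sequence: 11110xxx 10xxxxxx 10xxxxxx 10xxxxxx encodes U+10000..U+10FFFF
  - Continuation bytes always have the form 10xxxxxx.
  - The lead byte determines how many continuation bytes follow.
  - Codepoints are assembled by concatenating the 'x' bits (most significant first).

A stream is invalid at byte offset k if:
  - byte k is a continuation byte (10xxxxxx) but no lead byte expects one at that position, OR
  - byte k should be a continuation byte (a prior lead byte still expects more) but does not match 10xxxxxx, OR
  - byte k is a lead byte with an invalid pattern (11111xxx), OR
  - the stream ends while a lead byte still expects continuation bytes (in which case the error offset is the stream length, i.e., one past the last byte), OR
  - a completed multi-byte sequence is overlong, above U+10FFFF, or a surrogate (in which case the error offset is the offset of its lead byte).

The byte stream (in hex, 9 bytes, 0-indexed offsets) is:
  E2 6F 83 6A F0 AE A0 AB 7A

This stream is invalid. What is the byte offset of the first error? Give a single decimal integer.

Answer: 1

Derivation:
Byte[0]=E2: 3-byte lead, need 2 cont bytes. acc=0x2
Byte[1]=6F: expected 10xxxxxx continuation. INVALID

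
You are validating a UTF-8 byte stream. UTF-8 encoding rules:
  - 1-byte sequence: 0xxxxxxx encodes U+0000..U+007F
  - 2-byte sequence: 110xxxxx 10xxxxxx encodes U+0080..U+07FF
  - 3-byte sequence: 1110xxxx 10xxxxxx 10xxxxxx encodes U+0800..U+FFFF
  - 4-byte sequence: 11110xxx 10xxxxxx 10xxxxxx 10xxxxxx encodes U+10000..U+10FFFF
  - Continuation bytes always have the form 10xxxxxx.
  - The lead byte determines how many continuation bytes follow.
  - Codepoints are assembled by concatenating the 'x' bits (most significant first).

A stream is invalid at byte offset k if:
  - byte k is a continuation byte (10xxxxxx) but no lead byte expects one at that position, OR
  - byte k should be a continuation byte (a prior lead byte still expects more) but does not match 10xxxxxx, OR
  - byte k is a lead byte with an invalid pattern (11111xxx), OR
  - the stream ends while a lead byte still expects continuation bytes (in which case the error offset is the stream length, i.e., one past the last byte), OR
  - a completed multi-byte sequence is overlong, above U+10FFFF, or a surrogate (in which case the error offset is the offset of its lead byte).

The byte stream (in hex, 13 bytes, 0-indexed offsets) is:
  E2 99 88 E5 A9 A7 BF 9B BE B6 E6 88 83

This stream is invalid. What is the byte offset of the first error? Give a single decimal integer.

Byte[0]=E2: 3-byte lead, need 2 cont bytes. acc=0x2
Byte[1]=99: continuation. acc=(acc<<6)|0x19=0x99
Byte[2]=88: continuation. acc=(acc<<6)|0x08=0x2648
Completed: cp=U+2648 (starts at byte 0)
Byte[3]=E5: 3-byte lead, need 2 cont bytes. acc=0x5
Byte[4]=A9: continuation. acc=(acc<<6)|0x29=0x169
Byte[5]=A7: continuation. acc=(acc<<6)|0x27=0x5A67
Completed: cp=U+5A67 (starts at byte 3)
Byte[6]=BF: INVALID lead byte (not 0xxx/110x/1110/11110)

Answer: 6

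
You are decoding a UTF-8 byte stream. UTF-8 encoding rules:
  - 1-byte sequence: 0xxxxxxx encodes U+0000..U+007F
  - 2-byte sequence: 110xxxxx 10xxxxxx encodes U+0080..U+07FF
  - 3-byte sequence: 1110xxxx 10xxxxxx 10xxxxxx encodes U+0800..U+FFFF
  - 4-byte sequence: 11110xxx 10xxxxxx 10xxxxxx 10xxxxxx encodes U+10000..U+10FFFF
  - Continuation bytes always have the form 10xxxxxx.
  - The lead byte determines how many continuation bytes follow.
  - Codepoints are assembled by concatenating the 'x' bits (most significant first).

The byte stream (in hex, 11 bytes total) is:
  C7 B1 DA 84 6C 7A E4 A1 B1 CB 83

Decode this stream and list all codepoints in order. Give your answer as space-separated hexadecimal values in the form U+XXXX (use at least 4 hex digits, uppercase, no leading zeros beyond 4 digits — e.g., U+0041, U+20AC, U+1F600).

Answer: U+01F1 U+0684 U+006C U+007A U+4871 U+02C3

Derivation:
Byte[0]=C7: 2-byte lead, need 1 cont bytes. acc=0x7
Byte[1]=B1: continuation. acc=(acc<<6)|0x31=0x1F1
Completed: cp=U+01F1 (starts at byte 0)
Byte[2]=DA: 2-byte lead, need 1 cont bytes. acc=0x1A
Byte[3]=84: continuation. acc=(acc<<6)|0x04=0x684
Completed: cp=U+0684 (starts at byte 2)
Byte[4]=6C: 1-byte ASCII. cp=U+006C
Byte[5]=7A: 1-byte ASCII. cp=U+007A
Byte[6]=E4: 3-byte lead, need 2 cont bytes. acc=0x4
Byte[7]=A1: continuation. acc=(acc<<6)|0x21=0x121
Byte[8]=B1: continuation. acc=(acc<<6)|0x31=0x4871
Completed: cp=U+4871 (starts at byte 6)
Byte[9]=CB: 2-byte lead, need 1 cont bytes. acc=0xB
Byte[10]=83: continuation. acc=(acc<<6)|0x03=0x2C3
Completed: cp=U+02C3 (starts at byte 9)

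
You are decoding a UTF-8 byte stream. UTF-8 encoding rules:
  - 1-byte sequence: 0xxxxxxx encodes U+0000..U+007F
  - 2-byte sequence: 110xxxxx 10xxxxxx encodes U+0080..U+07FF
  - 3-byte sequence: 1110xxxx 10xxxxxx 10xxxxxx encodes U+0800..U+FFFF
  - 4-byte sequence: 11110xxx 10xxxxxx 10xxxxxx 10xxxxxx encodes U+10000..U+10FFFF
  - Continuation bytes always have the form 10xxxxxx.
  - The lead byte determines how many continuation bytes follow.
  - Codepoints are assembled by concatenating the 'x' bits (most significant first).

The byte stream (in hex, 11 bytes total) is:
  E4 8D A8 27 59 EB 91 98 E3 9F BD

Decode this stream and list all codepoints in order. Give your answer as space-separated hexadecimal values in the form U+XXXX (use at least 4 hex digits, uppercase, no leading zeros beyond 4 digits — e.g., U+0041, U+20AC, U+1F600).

Answer: U+4368 U+0027 U+0059 U+B458 U+37FD

Derivation:
Byte[0]=E4: 3-byte lead, need 2 cont bytes. acc=0x4
Byte[1]=8D: continuation. acc=(acc<<6)|0x0D=0x10D
Byte[2]=A8: continuation. acc=(acc<<6)|0x28=0x4368
Completed: cp=U+4368 (starts at byte 0)
Byte[3]=27: 1-byte ASCII. cp=U+0027
Byte[4]=59: 1-byte ASCII. cp=U+0059
Byte[5]=EB: 3-byte lead, need 2 cont bytes. acc=0xB
Byte[6]=91: continuation. acc=(acc<<6)|0x11=0x2D1
Byte[7]=98: continuation. acc=(acc<<6)|0x18=0xB458
Completed: cp=U+B458 (starts at byte 5)
Byte[8]=E3: 3-byte lead, need 2 cont bytes. acc=0x3
Byte[9]=9F: continuation. acc=(acc<<6)|0x1F=0xDF
Byte[10]=BD: continuation. acc=(acc<<6)|0x3D=0x37FD
Completed: cp=U+37FD (starts at byte 8)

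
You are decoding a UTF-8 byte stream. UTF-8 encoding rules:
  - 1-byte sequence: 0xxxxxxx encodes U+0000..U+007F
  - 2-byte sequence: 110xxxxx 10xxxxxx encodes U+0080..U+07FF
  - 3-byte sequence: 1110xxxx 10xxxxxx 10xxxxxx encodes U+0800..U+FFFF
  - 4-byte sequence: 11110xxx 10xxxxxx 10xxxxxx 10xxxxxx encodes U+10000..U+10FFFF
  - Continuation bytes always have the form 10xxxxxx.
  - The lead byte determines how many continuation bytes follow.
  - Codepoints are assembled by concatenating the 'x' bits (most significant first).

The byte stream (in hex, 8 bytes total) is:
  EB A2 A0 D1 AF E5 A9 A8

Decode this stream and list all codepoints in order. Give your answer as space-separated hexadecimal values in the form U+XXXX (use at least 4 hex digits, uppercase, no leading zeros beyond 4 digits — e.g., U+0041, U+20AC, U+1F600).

Byte[0]=EB: 3-byte lead, need 2 cont bytes. acc=0xB
Byte[1]=A2: continuation. acc=(acc<<6)|0x22=0x2E2
Byte[2]=A0: continuation. acc=(acc<<6)|0x20=0xB8A0
Completed: cp=U+B8A0 (starts at byte 0)
Byte[3]=D1: 2-byte lead, need 1 cont bytes. acc=0x11
Byte[4]=AF: continuation. acc=(acc<<6)|0x2F=0x46F
Completed: cp=U+046F (starts at byte 3)
Byte[5]=E5: 3-byte lead, need 2 cont bytes. acc=0x5
Byte[6]=A9: continuation. acc=(acc<<6)|0x29=0x169
Byte[7]=A8: continuation. acc=(acc<<6)|0x28=0x5A68
Completed: cp=U+5A68 (starts at byte 5)

Answer: U+B8A0 U+046F U+5A68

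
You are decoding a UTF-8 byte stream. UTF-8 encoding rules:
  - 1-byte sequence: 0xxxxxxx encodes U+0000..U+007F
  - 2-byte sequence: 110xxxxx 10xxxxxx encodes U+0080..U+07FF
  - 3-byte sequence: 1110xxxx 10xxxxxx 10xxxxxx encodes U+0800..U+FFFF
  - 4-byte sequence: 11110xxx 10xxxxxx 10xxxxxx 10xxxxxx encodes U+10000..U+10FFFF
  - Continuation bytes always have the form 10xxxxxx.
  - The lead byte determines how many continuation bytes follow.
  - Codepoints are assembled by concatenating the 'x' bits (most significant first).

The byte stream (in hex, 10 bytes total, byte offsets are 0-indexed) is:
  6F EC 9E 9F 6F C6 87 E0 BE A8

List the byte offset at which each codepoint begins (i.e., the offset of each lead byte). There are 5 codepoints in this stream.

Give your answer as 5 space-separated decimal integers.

Answer: 0 1 4 5 7

Derivation:
Byte[0]=6F: 1-byte ASCII. cp=U+006F
Byte[1]=EC: 3-byte lead, need 2 cont bytes. acc=0xC
Byte[2]=9E: continuation. acc=(acc<<6)|0x1E=0x31E
Byte[3]=9F: continuation. acc=(acc<<6)|0x1F=0xC79F
Completed: cp=U+C79F (starts at byte 1)
Byte[4]=6F: 1-byte ASCII. cp=U+006F
Byte[5]=C6: 2-byte lead, need 1 cont bytes. acc=0x6
Byte[6]=87: continuation. acc=(acc<<6)|0x07=0x187
Completed: cp=U+0187 (starts at byte 5)
Byte[7]=E0: 3-byte lead, need 2 cont bytes. acc=0x0
Byte[8]=BE: continuation. acc=(acc<<6)|0x3E=0x3E
Byte[9]=A8: continuation. acc=(acc<<6)|0x28=0xFA8
Completed: cp=U+0FA8 (starts at byte 7)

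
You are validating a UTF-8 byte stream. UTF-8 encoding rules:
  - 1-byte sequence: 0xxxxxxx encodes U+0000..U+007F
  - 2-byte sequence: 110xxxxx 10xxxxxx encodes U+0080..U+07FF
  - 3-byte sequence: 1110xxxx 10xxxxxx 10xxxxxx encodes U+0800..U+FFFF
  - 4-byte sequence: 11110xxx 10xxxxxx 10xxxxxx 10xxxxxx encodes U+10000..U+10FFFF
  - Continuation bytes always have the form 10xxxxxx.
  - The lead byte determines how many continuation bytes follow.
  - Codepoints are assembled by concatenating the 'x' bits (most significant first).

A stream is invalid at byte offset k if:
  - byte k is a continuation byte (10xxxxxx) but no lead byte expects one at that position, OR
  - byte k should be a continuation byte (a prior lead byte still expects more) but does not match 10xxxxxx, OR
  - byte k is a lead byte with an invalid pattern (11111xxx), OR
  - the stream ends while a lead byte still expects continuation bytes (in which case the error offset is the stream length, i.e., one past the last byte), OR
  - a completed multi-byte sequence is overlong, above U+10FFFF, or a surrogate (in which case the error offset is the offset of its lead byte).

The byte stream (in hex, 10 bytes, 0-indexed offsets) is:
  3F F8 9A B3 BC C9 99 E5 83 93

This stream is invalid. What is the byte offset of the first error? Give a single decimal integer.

Byte[0]=3F: 1-byte ASCII. cp=U+003F
Byte[1]=F8: INVALID lead byte (not 0xxx/110x/1110/11110)

Answer: 1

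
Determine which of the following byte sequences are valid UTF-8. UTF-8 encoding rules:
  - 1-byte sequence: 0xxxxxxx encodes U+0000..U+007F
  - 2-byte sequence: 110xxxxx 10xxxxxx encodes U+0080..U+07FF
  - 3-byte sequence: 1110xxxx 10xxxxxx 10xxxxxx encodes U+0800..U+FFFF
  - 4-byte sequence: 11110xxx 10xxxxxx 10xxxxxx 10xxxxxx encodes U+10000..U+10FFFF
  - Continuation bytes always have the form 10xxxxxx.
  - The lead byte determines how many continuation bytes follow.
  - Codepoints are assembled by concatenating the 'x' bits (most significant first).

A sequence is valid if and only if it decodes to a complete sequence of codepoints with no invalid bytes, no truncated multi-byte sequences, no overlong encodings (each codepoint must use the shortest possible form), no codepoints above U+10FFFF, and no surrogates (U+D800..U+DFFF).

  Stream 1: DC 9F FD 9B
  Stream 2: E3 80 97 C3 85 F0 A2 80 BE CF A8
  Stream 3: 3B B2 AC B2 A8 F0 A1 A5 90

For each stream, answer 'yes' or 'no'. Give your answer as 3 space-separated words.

Answer: no yes no

Derivation:
Stream 1: error at byte offset 2. INVALID
Stream 2: decodes cleanly. VALID
Stream 3: error at byte offset 1. INVALID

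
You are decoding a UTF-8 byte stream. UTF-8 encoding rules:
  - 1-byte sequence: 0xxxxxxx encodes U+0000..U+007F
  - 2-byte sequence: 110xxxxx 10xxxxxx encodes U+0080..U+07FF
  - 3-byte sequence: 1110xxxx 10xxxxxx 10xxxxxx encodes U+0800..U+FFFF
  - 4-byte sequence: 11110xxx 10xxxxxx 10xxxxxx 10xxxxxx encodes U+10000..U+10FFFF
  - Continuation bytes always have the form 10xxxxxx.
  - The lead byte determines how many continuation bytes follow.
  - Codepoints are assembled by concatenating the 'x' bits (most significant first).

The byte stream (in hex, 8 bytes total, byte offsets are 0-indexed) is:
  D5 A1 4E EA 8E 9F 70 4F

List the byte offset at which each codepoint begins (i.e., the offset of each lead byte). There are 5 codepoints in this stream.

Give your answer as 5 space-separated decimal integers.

Byte[0]=D5: 2-byte lead, need 1 cont bytes. acc=0x15
Byte[1]=A1: continuation. acc=(acc<<6)|0x21=0x561
Completed: cp=U+0561 (starts at byte 0)
Byte[2]=4E: 1-byte ASCII. cp=U+004E
Byte[3]=EA: 3-byte lead, need 2 cont bytes. acc=0xA
Byte[4]=8E: continuation. acc=(acc<<6)|0x0E=0x28E
Byte[5]=9F: continuation. acc=(acc<<6)|0x1F=0xA39F
Completed: cp=U+A39F (starts at byte 3)
Byte[6]=70: 1-byte ASCII. cp=U+0070
Byte[7]=4F: 1-byte ASCII. cp=U+004F

Answer: 0 2 3 6 7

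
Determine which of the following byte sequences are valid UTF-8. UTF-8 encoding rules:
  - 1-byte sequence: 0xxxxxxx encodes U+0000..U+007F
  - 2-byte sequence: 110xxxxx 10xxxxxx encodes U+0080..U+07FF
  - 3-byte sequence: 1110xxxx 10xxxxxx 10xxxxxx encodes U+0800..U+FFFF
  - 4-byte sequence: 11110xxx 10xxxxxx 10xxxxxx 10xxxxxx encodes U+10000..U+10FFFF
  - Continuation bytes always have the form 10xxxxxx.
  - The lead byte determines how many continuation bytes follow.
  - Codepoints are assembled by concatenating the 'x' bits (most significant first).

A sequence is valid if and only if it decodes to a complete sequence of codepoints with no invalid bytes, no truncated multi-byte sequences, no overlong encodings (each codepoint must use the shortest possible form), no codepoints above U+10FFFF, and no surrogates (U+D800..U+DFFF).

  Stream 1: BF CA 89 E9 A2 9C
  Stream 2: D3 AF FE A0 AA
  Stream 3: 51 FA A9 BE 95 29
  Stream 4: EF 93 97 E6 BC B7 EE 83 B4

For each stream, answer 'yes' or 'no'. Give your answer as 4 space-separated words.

Answer: no no no yes

Derivation:
Stream 1: error at byte offset 0. INVALID
Stream 2: error at byte offset 2. INVALID
Stream 3: error at byte offset 1. INVALID
Stream 4: decodes cleanly. VALID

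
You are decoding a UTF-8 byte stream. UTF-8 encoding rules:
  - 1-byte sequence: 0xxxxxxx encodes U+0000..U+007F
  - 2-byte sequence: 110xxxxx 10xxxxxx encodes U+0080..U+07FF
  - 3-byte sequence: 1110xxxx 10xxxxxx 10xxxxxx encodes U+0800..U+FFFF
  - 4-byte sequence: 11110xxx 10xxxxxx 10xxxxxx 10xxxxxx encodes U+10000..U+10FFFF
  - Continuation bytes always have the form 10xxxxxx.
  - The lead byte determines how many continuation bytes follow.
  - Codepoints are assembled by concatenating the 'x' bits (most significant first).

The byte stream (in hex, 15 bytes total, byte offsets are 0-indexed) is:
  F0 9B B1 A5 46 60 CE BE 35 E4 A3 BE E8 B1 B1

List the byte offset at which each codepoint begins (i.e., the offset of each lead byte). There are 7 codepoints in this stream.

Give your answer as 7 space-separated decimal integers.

Byte[0]=F0: 4-byte lead, need 3 cont bytes. acc=0x0
Byte[1]=9B: continuation. acc=(acc<<6)|0x1B=0x1B
Byte[2]=B1: continuation. acc=(acc<<6)|0x31=0x6F1
Byte[3]=A5: continuation. acc=(acc<<6)|0x25=0x1BC65
Completed: cp=U+1BC65 (starts at byte 0)
Byte[4]=46: 1-byte ASCII. cp=U+0046
Byte[5]=60: 1-byte ASCII. cp=U+0060
Byte[6]=CE: 2-byte lead, need 1 cont bytes. acc=0xE
Byte[7]=BE: continuation. acc=(acc<<6)|0x3E=0x3BE
Completed: cp=U+03BE (starts at byte 6)
Byte[8]=35: 1-byte ASCII. cp=U+0035
Byte[9]=E4: 3-byte lead, need 2 cont bytes. acc=0x4
Byte[10]=A3: continuation. acc=(acc<<6)|0x23=0x123
Byte[11]=BE: continuation. acc=(acc<<6)|0x3E=0x48FE
Completed: cp=U+48FE (starts at byte 9)
Byte[12]=E8: 3-byte lead, need 2 cont bytes. acc=0x8
Byte[13]=B1: continuation. acc=(acc<<6)|0x31=0x231
Byte[14]=B1: continuation. acc=(acc<<6)|0x31=0x8C71
Completed: cp=U+8C71 (starts at byte 12)

Answer: 0 4 5 6 8 9 12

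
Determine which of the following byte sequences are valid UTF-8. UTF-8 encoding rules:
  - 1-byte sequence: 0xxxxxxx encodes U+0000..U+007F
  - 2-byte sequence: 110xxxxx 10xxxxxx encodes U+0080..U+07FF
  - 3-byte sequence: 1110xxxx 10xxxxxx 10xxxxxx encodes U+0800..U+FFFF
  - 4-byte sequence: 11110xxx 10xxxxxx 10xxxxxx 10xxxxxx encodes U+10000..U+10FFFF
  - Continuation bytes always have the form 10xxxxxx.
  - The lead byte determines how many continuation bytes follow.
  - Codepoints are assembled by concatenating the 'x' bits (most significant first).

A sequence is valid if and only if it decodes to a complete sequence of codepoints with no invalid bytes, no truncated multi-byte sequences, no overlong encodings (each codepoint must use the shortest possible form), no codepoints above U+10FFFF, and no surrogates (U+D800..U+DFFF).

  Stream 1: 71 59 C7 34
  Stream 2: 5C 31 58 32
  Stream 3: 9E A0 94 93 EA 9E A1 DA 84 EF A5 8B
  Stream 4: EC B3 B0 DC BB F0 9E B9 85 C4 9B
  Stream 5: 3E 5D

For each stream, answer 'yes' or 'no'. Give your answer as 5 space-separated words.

Stream 1: error at byte offset 3. INVALID
Stream 2: decodes cleanly. VALID
Stream 3: error at byte offset 0. INVALID
Stream 4: decodes cleanly. VALID
Stream 5: decodes cleanly. VALID

Answer: no yes no yes yes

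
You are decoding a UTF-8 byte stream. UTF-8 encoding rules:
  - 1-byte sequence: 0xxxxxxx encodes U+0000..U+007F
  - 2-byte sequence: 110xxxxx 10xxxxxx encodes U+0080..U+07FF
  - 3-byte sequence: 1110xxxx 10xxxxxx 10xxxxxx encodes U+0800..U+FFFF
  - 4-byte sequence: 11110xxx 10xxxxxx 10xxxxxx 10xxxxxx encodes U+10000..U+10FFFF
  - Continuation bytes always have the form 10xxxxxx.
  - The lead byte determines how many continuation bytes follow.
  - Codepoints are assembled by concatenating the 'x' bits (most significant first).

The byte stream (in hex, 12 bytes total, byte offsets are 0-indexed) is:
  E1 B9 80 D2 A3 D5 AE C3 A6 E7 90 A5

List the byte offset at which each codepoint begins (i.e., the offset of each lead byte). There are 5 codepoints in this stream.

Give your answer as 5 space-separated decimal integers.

Byte[0]=E1: 3-byte lead, need 2 cont bytes. acc=0x1
Byte[1]=B9: continuation. acc=(acc<<6)|0x39=0x79
Byte[2]=80: continuation. acc=(acc<<6)|0x00=0x1E40
Completed: cp=U+1E40 (starts at byte 0)
Byte[3]=D2: 2-byte lead, need 1 cont bytes. acc=0x12
Byte[4]=A3: continuation. acc=(acc<<6)|0x23=0x4A3
Completed: cp=U+04A3 (starts at byte 3)
Byte[5]=D5: 2-byte lead, need 1 cont bytes. acc=0x15
Byte[6]=AE: continuation. acc=(acc<<6)|0x2E=0x56E
Completed: cp=U+056E (starts at byte 5)
Byte[7]=C3: 2-byte lead, need 1 cont bytes. acc=0x3
Byte[8]=A6: continuation. acc=(acc<<6)|0x26=0xE6
Completed: cp=U+00E6 (starts at byte 7)
Byte[9]=E7: 3-byte lead, need 2 cont bytes. acc=0x7
Byte[10]=90: continuation. acc=(acc<<6)|0x10=0x1D0
Byte[11]=A5: continuation. acc=(acc<<6)|0x25=0x7425
Completed: cp=U+7425 (starts at byte 9)

Answer: 0 3 5 7 9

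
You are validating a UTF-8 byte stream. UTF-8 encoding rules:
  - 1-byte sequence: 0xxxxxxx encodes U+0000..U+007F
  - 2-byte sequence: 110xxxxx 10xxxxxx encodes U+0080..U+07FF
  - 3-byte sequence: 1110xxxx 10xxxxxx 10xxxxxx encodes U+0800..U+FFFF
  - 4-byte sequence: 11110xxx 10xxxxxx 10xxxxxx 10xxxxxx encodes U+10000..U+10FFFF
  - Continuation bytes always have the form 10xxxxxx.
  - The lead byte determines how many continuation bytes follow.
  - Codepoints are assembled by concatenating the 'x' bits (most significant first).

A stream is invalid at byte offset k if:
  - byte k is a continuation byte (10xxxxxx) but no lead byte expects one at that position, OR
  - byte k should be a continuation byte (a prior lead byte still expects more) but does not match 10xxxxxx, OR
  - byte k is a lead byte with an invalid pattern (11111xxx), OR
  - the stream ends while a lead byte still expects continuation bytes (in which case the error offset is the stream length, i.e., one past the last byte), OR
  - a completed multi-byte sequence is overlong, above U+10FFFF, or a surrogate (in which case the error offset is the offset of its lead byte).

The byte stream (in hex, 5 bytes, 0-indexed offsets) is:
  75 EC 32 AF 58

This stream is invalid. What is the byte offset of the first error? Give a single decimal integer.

Byte[0]=75: 1-byte ASCII. cp=U+0075
Byte[1]=EC: 3-byte lead, need 2 cont bytes. acc=0xC
Byte[2]=32: expected 10xxxxxx continuation. INVALID

Answer: 2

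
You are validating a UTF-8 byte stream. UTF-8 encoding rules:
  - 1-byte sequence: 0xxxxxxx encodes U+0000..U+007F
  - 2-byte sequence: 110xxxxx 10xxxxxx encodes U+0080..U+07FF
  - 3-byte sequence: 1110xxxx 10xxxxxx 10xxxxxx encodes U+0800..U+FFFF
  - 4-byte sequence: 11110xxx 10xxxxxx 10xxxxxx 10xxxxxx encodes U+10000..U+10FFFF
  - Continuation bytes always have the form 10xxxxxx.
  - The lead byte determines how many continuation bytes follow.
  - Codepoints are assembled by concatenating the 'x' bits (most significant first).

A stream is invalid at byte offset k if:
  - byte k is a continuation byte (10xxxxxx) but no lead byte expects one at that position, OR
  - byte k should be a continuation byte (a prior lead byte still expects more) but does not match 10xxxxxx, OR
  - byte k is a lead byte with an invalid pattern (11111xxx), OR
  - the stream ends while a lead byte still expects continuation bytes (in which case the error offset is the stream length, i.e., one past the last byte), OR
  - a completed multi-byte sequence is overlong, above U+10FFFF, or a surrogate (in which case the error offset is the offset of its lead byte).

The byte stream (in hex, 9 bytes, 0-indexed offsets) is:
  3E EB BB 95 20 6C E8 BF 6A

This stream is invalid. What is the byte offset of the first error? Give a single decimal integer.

Answer: 8

Derivation:
Byte[0]=3E: 1-byte ASCII. cp=U+003E
Byte[1]=EB: 3-byte lead, need 2 cont bytes. acc=0xB
Byte[2]=BB: continuation. acc=(acc<<6)|0x3B=0x2FB
Byte[3]=95: continuation. acc=(acc<<6)|0x15=0xBED5
Completed: cp=U+BED5 (starts at byte 1)
Byte[4]=20: 1-byte ASCII. cp=U+0020
Byte[5]=6C: 1-byte ASCII. cp=U+006C
Byte[6]=E8: 3-byte lead, need 2 cont bytes. acc=0x8
Byte[7]=BF: continuation. acc=(acc<<6)|0x3F=0x23F
Byte[8]=6A: expected 10xxxxxx continuation. INVALID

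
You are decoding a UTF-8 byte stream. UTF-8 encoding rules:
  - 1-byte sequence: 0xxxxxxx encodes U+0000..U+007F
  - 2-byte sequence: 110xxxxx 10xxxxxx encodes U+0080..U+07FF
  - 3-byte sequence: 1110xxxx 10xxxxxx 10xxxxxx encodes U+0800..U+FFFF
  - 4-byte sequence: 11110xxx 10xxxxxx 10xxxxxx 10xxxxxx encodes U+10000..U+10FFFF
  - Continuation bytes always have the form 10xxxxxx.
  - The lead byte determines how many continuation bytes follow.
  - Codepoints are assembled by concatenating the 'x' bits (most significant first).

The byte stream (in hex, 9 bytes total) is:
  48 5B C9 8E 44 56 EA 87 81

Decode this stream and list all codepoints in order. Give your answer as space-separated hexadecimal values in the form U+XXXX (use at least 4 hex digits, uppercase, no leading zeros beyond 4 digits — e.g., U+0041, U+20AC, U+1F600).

Byte[0]=48: 1-byte ASCII. cp=U+0048
Byte[1]=5B: 1-byte ASCII. cp=U+005B
Byte[2]=C9: 2-byte lead, need 1 cont bytes. acc=0x9
Byte[3]=8E: continuation. acc=(acc<<6)|0x0E=0x24E
Completed: cp=U+024E (starts at byte 2)
Byte[4]=44: 1-byte ASCII. cp=U+0044
Byte[5]=56: 1-byte ASCII. cp=U+0056
Byte[6]=EA: 3-byte lead, need 2 cont bytes. acc=0xA
Byte[7]=87: continuation. acc=(acc<<6)|0x07=0x287
Byte[8]=81: continuation. acc=(acc<<6)|0x01=0xA1C1
Completed: cp=U+A1C1 (starts at byte 6)

Answer: U+0048 U+005B U+024E U+0044 U+0056 U+A1C1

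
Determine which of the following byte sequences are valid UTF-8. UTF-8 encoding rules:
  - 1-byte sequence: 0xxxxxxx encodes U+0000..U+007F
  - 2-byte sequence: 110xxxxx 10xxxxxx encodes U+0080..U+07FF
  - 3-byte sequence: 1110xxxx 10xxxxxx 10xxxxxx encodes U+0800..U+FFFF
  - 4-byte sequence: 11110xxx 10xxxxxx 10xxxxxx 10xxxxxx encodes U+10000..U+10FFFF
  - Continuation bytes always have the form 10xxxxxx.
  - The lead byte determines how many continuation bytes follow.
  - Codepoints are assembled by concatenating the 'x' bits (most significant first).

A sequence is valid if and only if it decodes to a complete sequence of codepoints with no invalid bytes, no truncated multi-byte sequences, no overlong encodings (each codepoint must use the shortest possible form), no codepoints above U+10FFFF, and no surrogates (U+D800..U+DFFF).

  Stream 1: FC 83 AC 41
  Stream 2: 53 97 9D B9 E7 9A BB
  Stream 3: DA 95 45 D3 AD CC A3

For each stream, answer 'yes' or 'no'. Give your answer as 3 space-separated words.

Answer: no no yes

Derivation:
Stream 1: error at byte offset 0. INVALID
Stream 2: error at byte offset 1. INVALID
Stream 3: decodes cleanly. VALID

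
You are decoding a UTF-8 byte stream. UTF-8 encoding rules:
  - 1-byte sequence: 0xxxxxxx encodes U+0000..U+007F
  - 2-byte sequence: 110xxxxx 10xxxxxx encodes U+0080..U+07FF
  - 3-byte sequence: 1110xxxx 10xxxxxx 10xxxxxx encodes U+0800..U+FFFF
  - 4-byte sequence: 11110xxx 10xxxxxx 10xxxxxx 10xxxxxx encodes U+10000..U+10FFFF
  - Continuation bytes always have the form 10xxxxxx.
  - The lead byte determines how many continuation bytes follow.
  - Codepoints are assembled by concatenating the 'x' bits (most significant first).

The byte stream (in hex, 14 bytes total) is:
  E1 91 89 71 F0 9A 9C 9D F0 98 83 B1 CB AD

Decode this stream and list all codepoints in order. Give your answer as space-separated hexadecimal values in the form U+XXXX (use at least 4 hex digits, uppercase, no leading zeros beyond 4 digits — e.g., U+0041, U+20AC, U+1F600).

Byte[0]=E1: 3-byte lead, need 2 cont bytes. acc=0x1
Byte[1]=91: continuation. acc=(acc<<6)|0x11=0x51
Byte[2]=89: continuation. acc=(acc<<6)|0x09=0x1449
Completed: cp=U+1449 (starts at byte 0)
Byte[3]=71: 1-byte ASCII. cp=U+0071
Byte[4]=F0: 4-byte lead, need 3 cont bytes. acc=0x0
Byte[5]=9A: continuation. acc=(acc<<6)|0x1A=0x1A
Byte[6]=9C: continuation. acc=(acc<<6)|0x1C=0x69C
Byte[7]=9D: continuation. acc=(acc<<6)|0x1D=0x1A71D
Completed: cp=U+1A71D (starts at byte 4)
Byte[8]=F0: 4-byte lead, need 3 cont bytes. acc=0x0
Byte[9]=98: continuation. acc=(acc<<6)|0x18=0x18
Byte[10]=83: continuation. acc=(acc<<6)|0x03=0x603
Byte[11]=B1: continuation. acc=(acc<<6)|0x31=0x180F1
Completed: cp=U+180F1 (starts at byte 8)
Byte[12]=CB: 2-byte lead, need 1 cont bytes. acc=0xB
Byte[13]=AD: continuation. acc=(acc<<6)|0x2D=0x2ED
Completed: cp=U+02ED (starts at byte 12)

Answer: U+1449 U+0071 U+1A71D U+180F1 U+02ED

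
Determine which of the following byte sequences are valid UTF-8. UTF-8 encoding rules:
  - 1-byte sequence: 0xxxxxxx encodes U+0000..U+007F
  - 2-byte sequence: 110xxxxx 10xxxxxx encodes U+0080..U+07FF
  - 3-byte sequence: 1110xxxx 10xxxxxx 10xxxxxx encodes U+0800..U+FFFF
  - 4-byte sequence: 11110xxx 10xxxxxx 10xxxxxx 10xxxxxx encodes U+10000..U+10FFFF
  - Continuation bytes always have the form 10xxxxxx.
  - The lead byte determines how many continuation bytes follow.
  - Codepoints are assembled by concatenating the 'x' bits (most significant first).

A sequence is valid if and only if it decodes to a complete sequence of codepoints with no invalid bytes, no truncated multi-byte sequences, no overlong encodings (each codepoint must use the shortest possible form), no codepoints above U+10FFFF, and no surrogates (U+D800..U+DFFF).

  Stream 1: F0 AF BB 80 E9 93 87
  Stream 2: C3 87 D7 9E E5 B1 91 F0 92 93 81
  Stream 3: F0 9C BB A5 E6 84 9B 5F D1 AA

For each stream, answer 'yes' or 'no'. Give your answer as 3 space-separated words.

Stream 1: decodes cleanly. VALID
Stream 2: decodes cleanly. VALID
Stream 3: decodes cleanly. VALID

Answer: yes yes yes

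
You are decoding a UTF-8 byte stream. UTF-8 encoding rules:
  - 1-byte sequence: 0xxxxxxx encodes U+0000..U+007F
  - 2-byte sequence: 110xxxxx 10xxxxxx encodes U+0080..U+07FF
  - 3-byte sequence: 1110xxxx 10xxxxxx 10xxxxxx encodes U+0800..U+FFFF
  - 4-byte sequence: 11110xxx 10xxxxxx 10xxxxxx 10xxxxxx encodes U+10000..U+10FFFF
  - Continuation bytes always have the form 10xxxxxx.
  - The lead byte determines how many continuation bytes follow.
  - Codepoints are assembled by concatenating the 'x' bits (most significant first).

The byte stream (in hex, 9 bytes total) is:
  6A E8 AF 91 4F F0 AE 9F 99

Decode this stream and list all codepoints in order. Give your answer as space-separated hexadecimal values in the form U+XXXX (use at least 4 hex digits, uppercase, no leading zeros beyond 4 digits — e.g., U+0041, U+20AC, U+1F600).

Byte[0]=6A: 1-byte ASCII. cp=U+006A
Byte[1]=E8: 3-byte lead, need 2 cont bytes. acc=0x8
Byte[2]=AF: continuation. acc=(acc<<6)|0x2F=0x22F
Byte[3]=91: continuation. acc=(acc<<6)|0x11=0x8BD1
Completed: cp=U+8BD1 (starts at byte 1)
Byte[4]=4F: 1-byte ASCII. cp=U+004F
Byte[5]=F0: 4-byte lead, need 3 cont bytes. acc=0x0
Byte[6]=AE: continuation. acc=(acc<<6)|0x2E=0x2E
Byte[7]=9F: continuation. acc=(acc<<6)|0x1F=0xB9F
Byte[8]=99: continuation. acc=(acc<<6)|0x19=0x2E7D9
Completed: cp=U+2E7D9 (starts at byte 5)

Answer: U+006A U+8BD1 U+004F U+2E7D9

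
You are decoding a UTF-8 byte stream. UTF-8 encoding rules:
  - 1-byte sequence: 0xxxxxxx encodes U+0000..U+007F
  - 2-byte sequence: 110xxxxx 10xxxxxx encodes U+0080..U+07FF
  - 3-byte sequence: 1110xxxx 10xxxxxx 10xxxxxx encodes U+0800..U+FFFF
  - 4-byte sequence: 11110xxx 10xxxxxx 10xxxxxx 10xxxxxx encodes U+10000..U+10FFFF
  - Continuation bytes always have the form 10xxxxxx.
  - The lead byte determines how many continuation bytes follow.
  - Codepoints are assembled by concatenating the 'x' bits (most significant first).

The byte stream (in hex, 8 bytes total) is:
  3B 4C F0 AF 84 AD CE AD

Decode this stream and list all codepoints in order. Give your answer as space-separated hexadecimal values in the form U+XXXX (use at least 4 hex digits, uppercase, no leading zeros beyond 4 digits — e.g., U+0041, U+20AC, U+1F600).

Answer: U+003B U+004C U+2F12D U+03AD

Derivation:
Byte[0]=3B: 1-byte ASCII. cp=U+003B
Byte[1]=4C: 1-byte ASCII. cp=U+004C
Byte[2]=F0: 4-byte lead, need 3 cont bytes. acc=0x0
Byte[3]=AF: continuation. acc=(acc<<6)|0x2F=0x2F
Byte[4]=84: continuation. acc=(acc<<6)|0x04=0xBC4
Byte[5]=AD: continuation. acc=(acc<<6)|0x2D=0x2F12D
Completed: cp=U+2F12D (starts at byte 2)
Byte[6]=CE: 2-byte lead, need 1 cont bytes. acc=0xE
Byte[7]=AD: continuation. acc=(acc<<6)|0x2D=0x3AD
Completed: cp=U+03AD (starts at byte 6)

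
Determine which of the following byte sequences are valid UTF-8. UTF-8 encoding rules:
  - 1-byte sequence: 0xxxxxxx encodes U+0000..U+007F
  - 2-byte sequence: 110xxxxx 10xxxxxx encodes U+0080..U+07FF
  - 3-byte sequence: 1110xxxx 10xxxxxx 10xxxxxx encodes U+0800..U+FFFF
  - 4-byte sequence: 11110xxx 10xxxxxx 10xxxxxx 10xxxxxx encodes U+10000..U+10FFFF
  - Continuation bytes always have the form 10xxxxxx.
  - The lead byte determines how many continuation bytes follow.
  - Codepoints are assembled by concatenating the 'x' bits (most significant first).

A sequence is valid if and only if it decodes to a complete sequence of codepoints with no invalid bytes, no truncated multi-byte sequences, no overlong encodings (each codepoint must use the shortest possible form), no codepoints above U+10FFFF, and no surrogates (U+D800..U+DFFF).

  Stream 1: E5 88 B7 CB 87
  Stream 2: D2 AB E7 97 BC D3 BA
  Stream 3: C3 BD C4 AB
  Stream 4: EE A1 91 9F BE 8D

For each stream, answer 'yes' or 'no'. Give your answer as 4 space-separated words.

Answer: yes yes yes no

Derivation:
Stream 1: decodes cleanly. VALID
Stream 2: decodes cleanly. VALID
Stream 3: decodes cleanly. VALID
Stream 4: error at byte offset 3. INVALID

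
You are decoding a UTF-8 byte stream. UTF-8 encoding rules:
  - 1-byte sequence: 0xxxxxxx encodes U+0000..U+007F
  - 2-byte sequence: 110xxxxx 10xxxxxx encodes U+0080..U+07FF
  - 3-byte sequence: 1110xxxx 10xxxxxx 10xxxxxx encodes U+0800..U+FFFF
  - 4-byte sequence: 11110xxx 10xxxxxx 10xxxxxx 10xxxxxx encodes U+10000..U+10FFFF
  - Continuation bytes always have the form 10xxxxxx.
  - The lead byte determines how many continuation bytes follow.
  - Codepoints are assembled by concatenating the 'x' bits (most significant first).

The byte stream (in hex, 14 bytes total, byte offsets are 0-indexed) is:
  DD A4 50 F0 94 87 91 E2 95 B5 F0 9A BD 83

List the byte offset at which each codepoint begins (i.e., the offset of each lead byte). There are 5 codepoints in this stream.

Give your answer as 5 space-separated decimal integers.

Answer: 0 2 3 7 10

Derivation:
Byte[0]=DD: 2-byte lead, need 1 cont bytes. acc=0x1D
Byte[1]=A4: continuation. acc=(acc<<6)|0x24=0x764
Completed: cp=U+0764 (starts at byte 0)
Byte[2]=50: 1-byte ASCII. cp=U+0050
Byte[3]=F0: 4-byte lead, need 3 cont bytes. acc=0x0
Byte[4]=94: continuation. acc=(acc<<6)|0x14=0x14
Byte[5]=87: continuation. acc=(acc<<6)|0x07=0x507
Byte[6]=91: continuation. acc=(acc<<6)|0x11=0x141D1
Completed: cp=U+141D1 (starts at byte 3)
Byte[7]=E2: 3-byte lead, need 2 cont bytes. acc=0x2
Byte[8]=95: continuation. acc=(acc<<6)|0x15=0x95
Byte[9]=B5: continuation. acc=(acc<<6)|0x35=0x2575
Completed: cp=U+2575 (starts at byte 7)
Byte[10]=F0: 4-byte lead, need 3 cont bytes. acc=0x0
Byte[11]=9A: continuation. acc=(acc<<6)|0x1A=0x1A
Byte[12]=BD: continuation. acc=(acc<<6)|0x3D=0x6BD
Byte[13]=83: continuation. acc=(acc<<6)|0x03=0x1AF43
Completed: cp=U+1AF43 (starts at byte 10)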